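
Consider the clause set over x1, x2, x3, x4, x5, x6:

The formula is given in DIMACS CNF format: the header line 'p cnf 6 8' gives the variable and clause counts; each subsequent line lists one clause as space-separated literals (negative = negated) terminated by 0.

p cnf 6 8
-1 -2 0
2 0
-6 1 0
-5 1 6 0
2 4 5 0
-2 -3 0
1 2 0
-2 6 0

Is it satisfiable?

No, unsatisfiable

The clause (x2) is unit, so x2 = True.
The clause (¬x1) is unit, so x1 = False.
The clause (¬x6) is unit, so x6 = False.
But (x6) is also a unit clause — contradiction.
No assignment satisfies every clause.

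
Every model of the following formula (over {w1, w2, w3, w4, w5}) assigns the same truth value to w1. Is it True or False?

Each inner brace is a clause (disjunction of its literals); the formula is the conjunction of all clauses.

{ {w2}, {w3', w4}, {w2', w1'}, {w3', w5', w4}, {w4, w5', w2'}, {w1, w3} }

False

Suppose w1 = 1.
From the singleton clause (w2), w2 = 1.
But (w2') is also a unit clause — contradiction.
So every satisfying assignment has w1 = False.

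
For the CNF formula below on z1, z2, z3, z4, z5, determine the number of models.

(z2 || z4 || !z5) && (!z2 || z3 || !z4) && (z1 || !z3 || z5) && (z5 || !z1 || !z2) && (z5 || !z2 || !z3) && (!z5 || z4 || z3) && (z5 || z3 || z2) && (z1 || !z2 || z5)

10

There are 2^5 = 32 truth assignments over (z1, z2, z3, z4, z5).
Split on z2. With z2 = true, the clauses containing z2 are satisfied and !z2 drops from the rest; 4 of the 2^4 = 16 assignments to the other variables satisfy what remains.
With z2 = false, by the same count on the reduced clause set, 6 assignments work.
(One model: z1=F, z2=F, z3=F, z4=T, z5=T.)
Total: 4 + 6 = 10.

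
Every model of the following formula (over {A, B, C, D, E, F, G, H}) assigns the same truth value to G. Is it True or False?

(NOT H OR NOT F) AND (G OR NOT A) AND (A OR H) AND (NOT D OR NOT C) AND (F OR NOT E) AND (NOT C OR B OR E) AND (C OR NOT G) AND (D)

False

Suppose G = true.
Unit clause (C) forces C = true.
Unit clause (NOT D) forces D = false.
Now (D) is unsatisfied and unit — conflict.
So every satisfying assignment has G = False.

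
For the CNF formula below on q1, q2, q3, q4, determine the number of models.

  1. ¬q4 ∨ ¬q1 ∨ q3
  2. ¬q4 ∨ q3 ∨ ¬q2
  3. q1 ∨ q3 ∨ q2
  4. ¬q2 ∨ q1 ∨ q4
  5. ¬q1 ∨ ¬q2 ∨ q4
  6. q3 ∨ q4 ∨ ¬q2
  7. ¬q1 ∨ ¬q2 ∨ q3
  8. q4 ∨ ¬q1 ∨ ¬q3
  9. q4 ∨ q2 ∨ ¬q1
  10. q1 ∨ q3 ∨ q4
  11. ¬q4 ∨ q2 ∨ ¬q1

4

There are 2^4 = 16 truth assignments over (q1, q2, q3, q4).
Check each against the 11 clauses (columns in the order q1, q2, q3, q4):
  F F F F  ✗ fails (q1 ∨ q3 ∨ q2)
  F F F T  ✗ fails (q1 ∨ q3 ∨ q2)
  F F T F  ✓ satisfies all
  F F T T  ✓ satisfies all
  F T F F  ✗ fails (¬q2 ∨ q1 ∨ q4)
  F T F T  ✗ fails (¬q4 ∨ q3 ∨ ¬q2)
  F T T F  ✗ fails (¬q2 ∨ q1 ∨ q4)
  F T T T  ✓ satisfies all
  T F F F  ✗ fails (q4 ∨ q2 ∨ ¬q1)
  T F F T  ✗ fails (¬q4 ∨ ¬q1 ∨ q3)
  T F T F  ✗ fails (q4 ∨ ¬q1 ∨ ¬q3)
  T F T T  ✗ fails (¬q4 ∨ q2 ∨ ¬q1)
  T T F F  ✗ fails (¬q1 ∨ ¬q2 ∨ q4)
  T T F T  ✗ fails (¬q4 ∨ ¬q1 ∨ q3)
  T T T F  ✗ fails (¬q1 ∨ ¬q2 ∨ q4)
  T T T T  ✓ satisfies all
4 of the 16 rows are models.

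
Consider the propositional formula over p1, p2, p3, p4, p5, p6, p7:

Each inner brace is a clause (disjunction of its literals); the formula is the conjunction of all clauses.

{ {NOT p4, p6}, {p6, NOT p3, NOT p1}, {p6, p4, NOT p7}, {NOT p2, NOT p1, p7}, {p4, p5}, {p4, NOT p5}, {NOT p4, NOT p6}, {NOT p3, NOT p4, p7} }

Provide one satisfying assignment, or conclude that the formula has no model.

Case p4 = false:
Unit clause (p5) forces p5 = true.
But (NOT p5) is also a unit clause — contradiction.
Undo p4 and try p4 = true.
Unit clause (p6) forces p6 = true.
But (NOT p6) is also a unit clause — contradiction.
Neither p4 = true nor p4 = false works.

UNSATISFIABLE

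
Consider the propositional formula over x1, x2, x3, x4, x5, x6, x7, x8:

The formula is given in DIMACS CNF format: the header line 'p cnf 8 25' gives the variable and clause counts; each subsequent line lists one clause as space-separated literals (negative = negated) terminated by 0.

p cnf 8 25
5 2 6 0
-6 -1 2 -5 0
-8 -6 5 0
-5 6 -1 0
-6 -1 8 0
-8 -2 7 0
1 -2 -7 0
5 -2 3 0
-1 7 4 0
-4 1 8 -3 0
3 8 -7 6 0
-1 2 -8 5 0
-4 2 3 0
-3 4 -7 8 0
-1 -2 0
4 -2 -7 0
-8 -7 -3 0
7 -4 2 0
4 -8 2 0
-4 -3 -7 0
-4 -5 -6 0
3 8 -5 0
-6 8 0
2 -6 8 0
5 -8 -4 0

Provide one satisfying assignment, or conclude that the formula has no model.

Try x1 = False.
Try x2 = True.
Unit clause (¬x7) forces x7 = False.
Unit clause (¬x8) forces x8 = False.
Unit clause (¬x6) forces x6 = False.
Try x5 = False.
Unit clause (x3) forces x3 = True.
Unit clause (¬x4) forces x4 = False.
All clauses are satisfied.

x1: False, x2: True, x3: True, x4: False, x5: False, x6: False, x7: False, x8: False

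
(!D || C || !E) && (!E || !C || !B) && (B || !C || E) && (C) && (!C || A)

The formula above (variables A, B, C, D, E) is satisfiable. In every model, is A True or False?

Suppose A = false.
(C) alone gives C = true.
Now (!C) is unsatisfied and unit — conflict.
So every satisfying assignment has A = True.

True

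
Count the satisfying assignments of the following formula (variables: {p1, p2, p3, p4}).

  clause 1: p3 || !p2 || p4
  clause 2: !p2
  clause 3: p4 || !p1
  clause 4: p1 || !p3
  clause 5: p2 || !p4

1

There are 2^4 = 16 truth assignments over (p1, p2, p3, p4).
Split on p2. With p2 = true, the clauses containing p2 are satisfied and !p2 drops from the rest; 0 of the 2^3 = 8 assignments to the other variables satisfy what remains.
With p2 = false, by the same count on the reduced clause set, 1 assignment works.
Total: 0 + 1 = 1.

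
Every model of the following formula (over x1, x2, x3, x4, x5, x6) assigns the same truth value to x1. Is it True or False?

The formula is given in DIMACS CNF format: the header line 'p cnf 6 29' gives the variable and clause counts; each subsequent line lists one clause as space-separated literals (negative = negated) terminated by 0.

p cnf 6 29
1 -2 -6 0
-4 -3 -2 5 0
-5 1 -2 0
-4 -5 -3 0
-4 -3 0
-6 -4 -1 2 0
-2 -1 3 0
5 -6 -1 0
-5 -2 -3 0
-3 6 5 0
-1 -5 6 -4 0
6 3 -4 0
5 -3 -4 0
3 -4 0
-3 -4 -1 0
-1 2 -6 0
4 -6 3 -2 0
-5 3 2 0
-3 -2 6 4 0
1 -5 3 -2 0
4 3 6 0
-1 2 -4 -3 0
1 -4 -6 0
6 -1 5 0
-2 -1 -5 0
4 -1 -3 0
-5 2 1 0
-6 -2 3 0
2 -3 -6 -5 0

Suppose x1 = True.
Branch on x4: set x4 = False.
(¬x3) alone gives x3 = False.
(¬x2) alone gives x2 = False.
(¬x6) alone gives x6 = False.
That conflicts with the unit clause (x6).
That branch fails; take x4 = True instead.
(¬x3) alone gives x3 = False.
That conflicts with the unit clause (x3).
Both values of x4 lead to a conflict.
So every satisfying assignment has x1 = False.

False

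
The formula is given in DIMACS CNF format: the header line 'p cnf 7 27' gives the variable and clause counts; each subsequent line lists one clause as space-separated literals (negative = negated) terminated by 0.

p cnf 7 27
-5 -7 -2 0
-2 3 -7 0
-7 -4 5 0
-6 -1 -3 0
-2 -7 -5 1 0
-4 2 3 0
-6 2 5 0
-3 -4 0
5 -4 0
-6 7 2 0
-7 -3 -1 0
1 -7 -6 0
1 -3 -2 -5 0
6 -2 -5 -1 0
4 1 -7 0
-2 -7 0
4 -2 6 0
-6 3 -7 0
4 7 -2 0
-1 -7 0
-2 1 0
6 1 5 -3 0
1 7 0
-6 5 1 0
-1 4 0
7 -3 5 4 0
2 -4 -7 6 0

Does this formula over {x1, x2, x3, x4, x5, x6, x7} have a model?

Suppose x3 = False.
Suppose x2 = True.
The clause (¬x7) is unit, so x7 = False.
The clause (x4) is unit, so x4 = True.
The clause (x5) is unit, so x5 = True.
The clause (x1) is unit, so x1 = True.
The clause (x6) is unit, so x6 = True.
All clauses are satisfied.
A satisfying assignment: x1=True,  x2=True,  x3=False,  x4=True,  x5=True,  x6=True,  x7=False.

Yes, satisfiable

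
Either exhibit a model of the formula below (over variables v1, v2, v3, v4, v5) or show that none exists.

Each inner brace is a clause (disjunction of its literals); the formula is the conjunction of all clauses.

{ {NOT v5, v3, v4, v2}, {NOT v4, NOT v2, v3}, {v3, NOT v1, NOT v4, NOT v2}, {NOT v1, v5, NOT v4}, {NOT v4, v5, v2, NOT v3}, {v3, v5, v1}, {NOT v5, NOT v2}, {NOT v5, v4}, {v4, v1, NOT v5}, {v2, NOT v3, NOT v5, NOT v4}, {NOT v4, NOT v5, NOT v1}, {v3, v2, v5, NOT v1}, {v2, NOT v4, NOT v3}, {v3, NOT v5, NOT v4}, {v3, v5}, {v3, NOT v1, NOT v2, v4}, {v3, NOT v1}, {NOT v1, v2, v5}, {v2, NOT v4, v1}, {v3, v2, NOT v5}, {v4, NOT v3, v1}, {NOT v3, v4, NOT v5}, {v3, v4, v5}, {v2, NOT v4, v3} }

Branch on v5: set v5 = false.
Unit clause (v3) forces v3 = true.
Branch on v1: set v1 = true.
Unit clause (NOT v4) forces v4 = false.
Unit clause (v2) forces v2 = true.
All clauses are satisfied.

v1=true,  v2=true,  v3=true,  v4=false,  v5=false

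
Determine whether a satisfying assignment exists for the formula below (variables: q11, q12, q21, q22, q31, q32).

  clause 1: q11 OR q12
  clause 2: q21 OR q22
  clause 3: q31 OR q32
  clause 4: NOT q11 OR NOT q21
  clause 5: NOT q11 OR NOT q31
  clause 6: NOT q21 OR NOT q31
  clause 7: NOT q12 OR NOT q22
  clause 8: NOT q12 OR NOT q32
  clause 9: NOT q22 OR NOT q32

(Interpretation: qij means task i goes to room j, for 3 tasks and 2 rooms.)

Case q11 = true:
The clause (NOT q21) is unit, so q21 = false.
The clause (q22) is unit, so q22 = true.
The clause (NOT q31) is unit, so q31 = false.
The clause (q32) is unit, so q32 = true.
Now (NOT q32) is unsatisfied and unit — conflict.
So q11 must be the other value — set q11 = false.
The clause (q12) is unit, so q12 = true.
The clause (NOT q22) is unit, so q22 = false.
The clause (q21) is unit, so q21 = true.
The clause (NOT q31) is unit, so q31 = false.
The clause (q32) is unit, so q32 = true.
Now (NOT q32) is unsatisfied and unit — conflict.
Both values of q11 lead to a conflict.
No assignment satisfies every clause.

Unsatisfiable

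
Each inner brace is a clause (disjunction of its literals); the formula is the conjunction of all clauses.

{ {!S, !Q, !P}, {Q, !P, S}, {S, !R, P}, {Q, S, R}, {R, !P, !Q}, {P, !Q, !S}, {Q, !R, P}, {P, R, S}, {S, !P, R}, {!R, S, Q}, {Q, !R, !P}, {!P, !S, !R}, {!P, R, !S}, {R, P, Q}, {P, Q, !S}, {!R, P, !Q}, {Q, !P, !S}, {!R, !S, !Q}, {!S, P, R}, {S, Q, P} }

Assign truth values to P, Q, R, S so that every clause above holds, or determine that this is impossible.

Branch on S: set S = false.
Branch on Q: set Q = true.
Branch on R: set R = true.
The clause (P) is unit, so P = true.
All clauses are satisfied.

P: true,  Q: true,  R: true,  S: false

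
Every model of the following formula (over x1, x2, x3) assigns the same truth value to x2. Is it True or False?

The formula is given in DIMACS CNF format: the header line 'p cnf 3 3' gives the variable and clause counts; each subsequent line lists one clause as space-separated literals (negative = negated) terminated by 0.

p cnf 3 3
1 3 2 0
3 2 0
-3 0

True

Suppose x2 = False.
Unit clause (x3) forces x3 = True.
That conflicts with the unit clause (¬x3).
So every satisfying assignment has x2 = True.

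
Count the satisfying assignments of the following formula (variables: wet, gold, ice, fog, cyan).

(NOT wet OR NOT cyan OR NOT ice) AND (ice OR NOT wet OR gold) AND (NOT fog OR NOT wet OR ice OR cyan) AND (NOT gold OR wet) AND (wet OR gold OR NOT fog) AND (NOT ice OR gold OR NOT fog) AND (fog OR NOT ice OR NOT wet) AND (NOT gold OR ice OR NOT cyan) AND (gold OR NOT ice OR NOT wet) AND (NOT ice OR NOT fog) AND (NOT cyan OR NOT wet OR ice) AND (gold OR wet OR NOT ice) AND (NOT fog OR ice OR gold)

3

There are 2^5 = 32 truth assignments over (wet, gold, ice, fog, cyan).
Split on wet. With wet = true, the clauses containing wet are satisfied and NOT wet drops from the rest; 1 of the 2^4 = 16 assignments to the other variables satisfy what remains.
With wet = false, by the same count on the reduced clause set, 2 assignments work.
Total: 1 + 2 = 3.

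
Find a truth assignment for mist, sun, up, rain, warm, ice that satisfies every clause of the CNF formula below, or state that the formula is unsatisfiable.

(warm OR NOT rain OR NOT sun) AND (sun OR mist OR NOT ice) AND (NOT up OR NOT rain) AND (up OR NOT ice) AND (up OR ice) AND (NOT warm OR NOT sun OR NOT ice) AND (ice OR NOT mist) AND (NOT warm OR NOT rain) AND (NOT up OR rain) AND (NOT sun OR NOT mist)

Try up = false.
Unit clause (NOT ice) forces ice = false.
That conflicts with the unit clause (ice).
That branch fails; take up = true instead.
Unit clause (NOT rain) forces rain = false.
That conflicts with the unit clause (rain).
Either choice for up ends in contradiction.

UNSATISFIABLE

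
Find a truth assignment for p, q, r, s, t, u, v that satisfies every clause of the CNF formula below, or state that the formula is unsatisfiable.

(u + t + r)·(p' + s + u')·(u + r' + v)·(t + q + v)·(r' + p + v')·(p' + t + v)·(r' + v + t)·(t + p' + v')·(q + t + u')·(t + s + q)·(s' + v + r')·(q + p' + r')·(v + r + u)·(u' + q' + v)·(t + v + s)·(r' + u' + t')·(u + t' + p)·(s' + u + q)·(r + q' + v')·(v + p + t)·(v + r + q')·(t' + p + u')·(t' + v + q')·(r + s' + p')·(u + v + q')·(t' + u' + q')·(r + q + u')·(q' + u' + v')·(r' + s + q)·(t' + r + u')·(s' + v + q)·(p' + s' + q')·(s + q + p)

p: 1; q: 1; r: 1; s: 0; t: 1; u: 0; v: 1

Suppose u = 0.
Suppose t = 1.
Unit clause (p) forces p = 1.
Suppose r = 1.
Unit clause (v) forces v = 1.
Unit clause (q) forces q = 1.
Unit clause (s') forces s = 0.
All clauses are satisfied.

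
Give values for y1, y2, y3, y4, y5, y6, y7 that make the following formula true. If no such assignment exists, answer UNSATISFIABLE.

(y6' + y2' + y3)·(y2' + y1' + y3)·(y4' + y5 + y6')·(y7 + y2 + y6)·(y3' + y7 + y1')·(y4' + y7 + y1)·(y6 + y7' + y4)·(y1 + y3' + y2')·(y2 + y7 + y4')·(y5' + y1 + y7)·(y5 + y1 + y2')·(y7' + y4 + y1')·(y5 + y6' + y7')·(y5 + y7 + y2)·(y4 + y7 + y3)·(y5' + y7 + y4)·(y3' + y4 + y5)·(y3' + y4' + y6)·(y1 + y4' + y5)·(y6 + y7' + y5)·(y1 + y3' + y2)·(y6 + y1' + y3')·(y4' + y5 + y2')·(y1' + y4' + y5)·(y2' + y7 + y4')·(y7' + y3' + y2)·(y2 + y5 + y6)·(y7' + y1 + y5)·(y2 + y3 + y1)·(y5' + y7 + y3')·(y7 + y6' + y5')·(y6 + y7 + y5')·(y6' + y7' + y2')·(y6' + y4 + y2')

y1=1; y2=0; y3=0; y4=1; y5=1; y6=1; y7=1

Suppose y6 = 1.
Suppose y2 = 0.
Suppose y4 = 1.
The clause (y5) is unit, so y5 = 1.
The clause (y7) is unit, so y7 = 1.
The clause (y3') is unit, so y3 = 0.
The clause (y1) is unit, so y1 = 1.
Every clause now holds.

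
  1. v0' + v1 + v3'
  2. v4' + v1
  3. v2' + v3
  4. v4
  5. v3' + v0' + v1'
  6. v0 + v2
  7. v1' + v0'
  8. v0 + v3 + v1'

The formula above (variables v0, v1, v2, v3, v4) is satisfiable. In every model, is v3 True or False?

True

Suppose v3 = 0.
(v2') alone gives v2 = 0.
(v4) alone gives v4 = 1.
(v1) alone gives v1 = 1.
(v0) alone gives v0 = 1.
But (v0') is also a unit clause — contradiction.
So every satisfying assignment has v3 = True.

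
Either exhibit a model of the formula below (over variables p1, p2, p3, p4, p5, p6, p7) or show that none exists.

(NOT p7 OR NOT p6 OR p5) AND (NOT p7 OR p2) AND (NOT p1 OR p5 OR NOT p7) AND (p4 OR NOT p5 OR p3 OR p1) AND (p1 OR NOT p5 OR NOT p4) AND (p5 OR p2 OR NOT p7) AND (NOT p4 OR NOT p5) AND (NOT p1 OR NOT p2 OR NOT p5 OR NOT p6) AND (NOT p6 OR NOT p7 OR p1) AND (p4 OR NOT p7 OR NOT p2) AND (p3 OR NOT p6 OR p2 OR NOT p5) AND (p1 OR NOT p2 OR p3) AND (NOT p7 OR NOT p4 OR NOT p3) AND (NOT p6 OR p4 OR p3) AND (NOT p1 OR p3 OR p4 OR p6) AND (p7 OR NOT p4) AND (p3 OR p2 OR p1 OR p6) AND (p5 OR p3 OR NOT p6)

Try p7 = false.
The clause (NOT p4) is unit, so p4 = false.
Try p6 = false.
Try p1 = false.
Try p5 = true.
The clause (p3) is unit, so p3 = true.
Every clause is now satisfied; p2 is unconstrained.

p1: false,  p2: false,  p3: true,  p4: false,  p5: true,  p6: false,  p7: false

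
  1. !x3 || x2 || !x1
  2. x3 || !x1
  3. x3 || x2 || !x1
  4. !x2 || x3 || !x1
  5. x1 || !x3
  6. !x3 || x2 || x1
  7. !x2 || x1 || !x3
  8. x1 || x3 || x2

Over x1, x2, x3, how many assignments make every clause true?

There are 2^3 = 8 truth assignments over (x1, x2, x3).
Split on x2. With x2 = true, the clauses containing x2 are satisfied and !x2 drops from the rest; 2 of the 2^2 = 4 assignments to the other variables satisfy what remains.
With x2 = false, by the same count on the reduced clause set, 0 assignments work.
Total: 2 + 0 = 2.

2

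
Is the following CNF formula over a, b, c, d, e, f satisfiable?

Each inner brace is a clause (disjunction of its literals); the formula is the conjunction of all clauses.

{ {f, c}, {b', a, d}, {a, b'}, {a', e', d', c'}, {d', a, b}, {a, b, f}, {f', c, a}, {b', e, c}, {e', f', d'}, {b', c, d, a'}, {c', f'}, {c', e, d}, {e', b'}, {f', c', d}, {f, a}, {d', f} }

Case f = 1:
From the singleton clause (c'), c = 0.
From the singleton clause (a), a = 1.
Case b = 0:
Case e = 1:
From the singleton clause (d'), d = 0.
Every clause now holds.
A satisfying assignment: a: 1; b: 0; c: 0; d: 0; e: 1; f: 1.

Satisfiable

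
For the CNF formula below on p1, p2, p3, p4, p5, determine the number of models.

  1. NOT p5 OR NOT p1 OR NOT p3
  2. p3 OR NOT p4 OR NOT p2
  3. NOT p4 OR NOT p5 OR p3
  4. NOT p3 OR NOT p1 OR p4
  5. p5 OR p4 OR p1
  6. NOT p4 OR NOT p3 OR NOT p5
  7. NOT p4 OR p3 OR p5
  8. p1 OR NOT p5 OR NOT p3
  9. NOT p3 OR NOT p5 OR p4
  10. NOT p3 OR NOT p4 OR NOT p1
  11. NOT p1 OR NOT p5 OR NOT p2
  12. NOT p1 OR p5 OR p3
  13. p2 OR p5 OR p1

There are 2^5 = 32 truth assignments over (p1, p2, p3, p4, p5).
Split on p1. With p1 = true, the clauses containing p1 are satisfied and NOT p1 drops from the rest; 1 of the 2^4 = 16 assignments to the other variables satisfy what remains.
With p1 = false, by the same count on the reduced clause set, 3 assignments work.
Total: 1 + 3 = 4.

4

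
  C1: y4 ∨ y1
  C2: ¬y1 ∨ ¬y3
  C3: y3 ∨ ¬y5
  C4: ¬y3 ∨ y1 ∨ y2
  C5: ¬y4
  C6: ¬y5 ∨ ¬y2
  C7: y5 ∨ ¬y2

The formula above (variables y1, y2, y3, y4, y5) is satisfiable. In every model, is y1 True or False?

Suppose y1 = False.
From the singleton clause (y4), y4 = True.
That conflicts with the unit clause (¬y4).
So every satisfying assignment has y1 = True.

True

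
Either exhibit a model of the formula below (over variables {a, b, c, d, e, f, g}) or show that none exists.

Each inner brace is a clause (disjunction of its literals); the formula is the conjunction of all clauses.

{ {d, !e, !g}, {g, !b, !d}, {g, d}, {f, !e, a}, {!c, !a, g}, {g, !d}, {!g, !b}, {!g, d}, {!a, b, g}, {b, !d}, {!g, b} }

Try g = true.
Unit clause (!b) forces b = false.
That conflicts with the unit clause (b).
Undo g and try g = false.
Unit clause (d) forces d = true.
That conflicts with the unit clause (!d).
Both values of g lead to a conflict.

UNSATISFIABLE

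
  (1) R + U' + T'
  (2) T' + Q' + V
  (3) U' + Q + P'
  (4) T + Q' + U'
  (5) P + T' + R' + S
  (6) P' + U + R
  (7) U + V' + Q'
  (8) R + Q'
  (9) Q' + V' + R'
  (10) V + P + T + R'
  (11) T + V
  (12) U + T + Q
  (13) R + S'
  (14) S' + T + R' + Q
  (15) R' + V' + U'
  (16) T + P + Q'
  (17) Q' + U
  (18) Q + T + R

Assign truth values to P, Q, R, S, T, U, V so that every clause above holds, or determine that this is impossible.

P ↦ 0; Q ↦ 0; R ↦ 0; S ↦ 0; T ↦ 1; U ↦ 0; V ↦ 1

Case R = 0:
Unit clause (Q') forces Q = 0.
Unit clause (S') forces S = 0.
Unit clause (T) forces T = 1.
Unit clause (U') forces U = 0.
Unit clause (P') forces P = 0.
Every clause is now satisfied; V is unconstrained.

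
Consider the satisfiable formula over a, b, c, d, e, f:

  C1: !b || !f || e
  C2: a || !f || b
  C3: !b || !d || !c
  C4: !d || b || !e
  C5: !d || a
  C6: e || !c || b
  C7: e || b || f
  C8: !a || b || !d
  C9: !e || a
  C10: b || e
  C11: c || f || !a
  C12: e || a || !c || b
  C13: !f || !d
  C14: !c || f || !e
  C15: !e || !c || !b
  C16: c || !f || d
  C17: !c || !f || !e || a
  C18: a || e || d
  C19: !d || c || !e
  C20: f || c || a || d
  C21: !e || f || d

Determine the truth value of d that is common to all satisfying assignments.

Suppose d = true.
Unit clause (a) forces a = true.
Unit clause (b) forces b = true.
Unit clause (!c) forces c = false.
Unit clause (f) forces f = true.
That conflicts with the unit clause (!f).
So every satisfying assignment has d = False.

False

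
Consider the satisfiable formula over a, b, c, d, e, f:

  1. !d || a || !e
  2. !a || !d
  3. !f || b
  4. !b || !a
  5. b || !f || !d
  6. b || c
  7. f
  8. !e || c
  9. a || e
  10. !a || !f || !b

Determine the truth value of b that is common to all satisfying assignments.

True

Suppose b = false.
Unit clause (!f) forces f = false.
Now (f) is unsatisfied and unit — conflict.
So every satisfying assignment has b = True.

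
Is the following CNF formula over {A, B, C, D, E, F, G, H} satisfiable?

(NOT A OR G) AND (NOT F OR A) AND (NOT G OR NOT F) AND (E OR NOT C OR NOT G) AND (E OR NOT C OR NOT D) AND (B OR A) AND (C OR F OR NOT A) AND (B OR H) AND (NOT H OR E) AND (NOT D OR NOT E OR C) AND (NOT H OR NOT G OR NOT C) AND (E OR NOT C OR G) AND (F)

The clause (F) is unit, so F = true.
The clause (A) is unit, so A = true.
The clause (G) is unit, so G = true.
But (NOT G) is also a unit clause — contradiction.
No assignment satisfies every clause.

No, unsatisfiable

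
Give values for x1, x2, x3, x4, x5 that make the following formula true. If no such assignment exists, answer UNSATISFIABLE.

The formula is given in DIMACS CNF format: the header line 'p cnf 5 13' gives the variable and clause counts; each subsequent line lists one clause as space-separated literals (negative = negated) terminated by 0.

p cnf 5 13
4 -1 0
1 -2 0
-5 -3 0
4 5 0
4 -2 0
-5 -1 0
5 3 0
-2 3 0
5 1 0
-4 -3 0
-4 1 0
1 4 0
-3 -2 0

Try x4 = True.
Unit clause (¬x3) forces x3 = False.
Unit clause (x5) forces x5 = True.
Unit clause (¬x1) forces x1 = False.
But (x1) is also a unit clause — contradiction.
So x4 must be the other value — set x4 = False.
Unit clause (¬x1) forces x1 = False.
But (x1) is also a unit clause — contradiction.
Both values of x4 lead to a conflict.

UNSATISFIABLE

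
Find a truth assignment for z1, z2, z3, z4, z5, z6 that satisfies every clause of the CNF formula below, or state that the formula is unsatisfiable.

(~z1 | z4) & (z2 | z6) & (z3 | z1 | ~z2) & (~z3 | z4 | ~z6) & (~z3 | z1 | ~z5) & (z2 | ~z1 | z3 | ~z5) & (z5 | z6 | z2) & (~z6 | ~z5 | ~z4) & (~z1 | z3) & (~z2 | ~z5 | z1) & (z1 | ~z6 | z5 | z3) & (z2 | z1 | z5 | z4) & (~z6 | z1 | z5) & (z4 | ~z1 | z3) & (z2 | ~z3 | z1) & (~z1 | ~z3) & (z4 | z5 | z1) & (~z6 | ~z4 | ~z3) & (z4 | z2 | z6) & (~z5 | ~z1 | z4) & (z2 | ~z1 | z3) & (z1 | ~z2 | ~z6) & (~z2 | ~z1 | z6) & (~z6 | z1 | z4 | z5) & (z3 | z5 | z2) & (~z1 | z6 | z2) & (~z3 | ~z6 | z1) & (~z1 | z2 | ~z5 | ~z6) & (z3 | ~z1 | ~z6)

Try z1 = 0.
Try z2 = 1.
Unit clause (z3) forces z3 = 1.
Unit clause (~z5) forces z5 = 0.
Unit clause (~z6) forces z6 = 0.
Unit clause (z4) forces z4 = 1.
Every clause now holds.

z1 ↦ 0,  z2 ↦ 1,  z3 ↦ 1,  z4 ↦ 1,  z5 ↦ 0,  z6 ↦ 0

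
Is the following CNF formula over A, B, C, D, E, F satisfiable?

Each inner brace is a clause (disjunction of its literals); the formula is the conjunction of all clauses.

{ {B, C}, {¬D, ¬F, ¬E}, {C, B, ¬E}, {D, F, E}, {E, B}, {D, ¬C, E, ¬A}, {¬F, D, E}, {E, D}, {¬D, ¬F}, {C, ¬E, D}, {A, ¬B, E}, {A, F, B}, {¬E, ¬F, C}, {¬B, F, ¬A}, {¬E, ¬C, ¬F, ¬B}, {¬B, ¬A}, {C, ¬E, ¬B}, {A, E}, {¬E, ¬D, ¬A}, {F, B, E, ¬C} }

Yes

Branch on B: set B = False.
The clause (C) is unit, so C = True.
The clause (E) is unit, so E = True.
Branch on D: set D = False.
Branch on A: set A = False.
The clause (F) is unit, so F = True.
This assignment satisfies each clause.
A satisfying assignment: A ↦ False; B ↦ False; C ↦ True; D ↦ False; E ↦ True; F ↦ True.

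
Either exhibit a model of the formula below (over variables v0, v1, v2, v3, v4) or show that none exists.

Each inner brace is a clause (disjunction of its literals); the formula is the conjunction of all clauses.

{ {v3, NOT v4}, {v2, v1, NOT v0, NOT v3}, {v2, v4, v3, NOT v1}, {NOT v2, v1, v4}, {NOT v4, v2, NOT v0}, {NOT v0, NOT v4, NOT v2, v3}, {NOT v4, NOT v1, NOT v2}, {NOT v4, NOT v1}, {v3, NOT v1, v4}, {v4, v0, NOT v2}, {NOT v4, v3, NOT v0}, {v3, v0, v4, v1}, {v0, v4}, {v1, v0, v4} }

v0=false, v1=false, v2=true, v3=true, v4=true

Suppose v3 = true.
Suppose v4 = true.
(NOT v1) alone gives v1 = false.
Suppose v2 = true.
Every clause is now satisfied; v0 is unconstrained.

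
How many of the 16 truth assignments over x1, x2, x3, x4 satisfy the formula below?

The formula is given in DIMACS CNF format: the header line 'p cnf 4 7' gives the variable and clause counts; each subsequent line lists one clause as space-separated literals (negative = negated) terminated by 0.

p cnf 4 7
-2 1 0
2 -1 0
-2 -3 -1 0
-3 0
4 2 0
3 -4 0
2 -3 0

There are 2^4 = 16 truth assignments over (x1, x2, x3, x4).
Check each against the 7 clauses (columns in the order x1, x2, x3, x4):
  F F F F  ✗ fails (x4 ∨ x2)
  F F F T  ✗ fails (x3 ∨ ¬x4)
  F F T F  ✗ fails (¬x3)
  F F T T  ✗ fails (¬x3)
  F T F F  ✗ fails (¬x2 ∨ x1)
  F T F T  ✗ fails (¬x2 ∨ x1)
  F T T F  ✗ fails (¬x2 ∨ x1)
  F T T T  ✗ fails (¬x2 ∨ x1)
  T F F F  ✗ fails (x2 ∨ ¬x1)
  T F F T  ✗ fails (x2 ∨ ¬x1)
  T F T F  ✗ fails (x2 ∨ ¬x1)
  T F T T  ✗ fails (x2 ∨ ¬x1)
  T T F F  ✓ satisfies all
  T T F T  ✗ fails (x3 ∨ ¬x4)
  T T T F  ✗ fails (¬x2 ∨ ¬x3 ∨ ¬x1)
  T T T T  ✗ fails (¬x2 ∨ ¬x3 ∨ ¬x1)
1 of the 16 rows is a model.

1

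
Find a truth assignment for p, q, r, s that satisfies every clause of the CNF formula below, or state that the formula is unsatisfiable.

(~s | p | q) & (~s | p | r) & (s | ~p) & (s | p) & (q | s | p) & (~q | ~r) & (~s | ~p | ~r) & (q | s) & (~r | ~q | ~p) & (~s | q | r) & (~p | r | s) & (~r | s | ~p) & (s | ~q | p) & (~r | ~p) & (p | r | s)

p: 1,  q: 1,  r: 0,  s: 1

Case s = 1:
Case p = 1:
Unit clause (~r) forces r = 0.
Unit clause (q) forces q = 1.
This assignment satisfies each clause.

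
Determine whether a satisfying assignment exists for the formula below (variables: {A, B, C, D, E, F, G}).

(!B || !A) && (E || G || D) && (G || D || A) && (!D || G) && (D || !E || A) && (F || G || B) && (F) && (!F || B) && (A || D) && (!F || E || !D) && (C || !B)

(F) alone gives F = true.
(B) alone gives B = true.
(!A) alone gives A = false.
(D) alone gives D = true.
(G) alone gives G = true.
(E) alone gives E = true.
(C) alone gives C = true.
This assignment satisfies each clause.
A satisfying assignment: A=false,  B=true,  C=true,  D=true,  E=true,  F=true,  G=true.

Yes, satisfiable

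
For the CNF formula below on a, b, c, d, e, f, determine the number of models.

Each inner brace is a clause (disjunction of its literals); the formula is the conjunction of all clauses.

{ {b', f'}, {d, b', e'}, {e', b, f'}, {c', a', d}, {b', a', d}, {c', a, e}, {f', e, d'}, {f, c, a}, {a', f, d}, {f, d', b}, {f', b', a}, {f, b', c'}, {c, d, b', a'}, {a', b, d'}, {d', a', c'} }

5

There are 2^6 = 64 truth assignments over (a, b, c, d, e, f).
Split on b. With b = 1, the clauses containing b are satisfied and b' drops from the rest; 2 of the 2^5 = 32 assignments to the other variables satisfy what remains.
With b = 0, by the same count on the reduced clause set, 3 assignments work.
(One model: a=F, b=F, c=F, d=F, e=F, f=T.)
Total: 2 + 3 = 5.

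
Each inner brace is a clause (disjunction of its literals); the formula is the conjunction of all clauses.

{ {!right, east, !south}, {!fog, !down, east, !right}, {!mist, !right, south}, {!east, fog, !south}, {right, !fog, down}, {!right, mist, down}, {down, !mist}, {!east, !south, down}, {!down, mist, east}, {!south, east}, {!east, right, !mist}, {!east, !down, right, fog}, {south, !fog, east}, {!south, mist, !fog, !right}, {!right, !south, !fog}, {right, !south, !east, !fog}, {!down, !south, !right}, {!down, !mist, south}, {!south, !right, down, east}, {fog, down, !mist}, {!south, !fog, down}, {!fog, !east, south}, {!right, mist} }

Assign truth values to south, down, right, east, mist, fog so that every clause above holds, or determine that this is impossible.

Try down = false.
From the singleton clause (!mist), mist = false.
From the singleton clause (!right), right = false.
From the singleton clause (!fog), fog = false.
Try east = true.
From the singleton clause (!south), south = false.
All clauses are satisfied.

south=false; down=false; right=false; east=true; mist=false; fog=false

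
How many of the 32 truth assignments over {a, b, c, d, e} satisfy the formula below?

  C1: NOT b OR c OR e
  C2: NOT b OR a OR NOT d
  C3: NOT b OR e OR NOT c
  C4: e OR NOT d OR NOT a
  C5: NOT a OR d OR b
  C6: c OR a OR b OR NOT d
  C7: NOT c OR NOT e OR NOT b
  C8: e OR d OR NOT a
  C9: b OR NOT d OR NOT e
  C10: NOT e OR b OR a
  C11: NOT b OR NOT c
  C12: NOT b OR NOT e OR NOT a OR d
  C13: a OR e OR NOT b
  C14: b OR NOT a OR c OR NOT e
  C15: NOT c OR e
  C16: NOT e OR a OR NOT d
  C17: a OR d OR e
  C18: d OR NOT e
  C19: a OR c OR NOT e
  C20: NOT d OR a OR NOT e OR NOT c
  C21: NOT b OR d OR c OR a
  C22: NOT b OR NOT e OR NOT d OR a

1

There are 2^5 = 32 truth assignments over (a, b, c, d, e).
Split on d. With d = true, the clauses containing d are satisfied and NOT d drops from the rest; 1 of the 2^4 = 16 assignments to the other variables satisfy what remains.
With d = false, by the same count on the reduced clause set, 0 assignments work.
(One model: a=T, b=T, c=F, d=T, e=T.)
Total: 1 + 0 = 1.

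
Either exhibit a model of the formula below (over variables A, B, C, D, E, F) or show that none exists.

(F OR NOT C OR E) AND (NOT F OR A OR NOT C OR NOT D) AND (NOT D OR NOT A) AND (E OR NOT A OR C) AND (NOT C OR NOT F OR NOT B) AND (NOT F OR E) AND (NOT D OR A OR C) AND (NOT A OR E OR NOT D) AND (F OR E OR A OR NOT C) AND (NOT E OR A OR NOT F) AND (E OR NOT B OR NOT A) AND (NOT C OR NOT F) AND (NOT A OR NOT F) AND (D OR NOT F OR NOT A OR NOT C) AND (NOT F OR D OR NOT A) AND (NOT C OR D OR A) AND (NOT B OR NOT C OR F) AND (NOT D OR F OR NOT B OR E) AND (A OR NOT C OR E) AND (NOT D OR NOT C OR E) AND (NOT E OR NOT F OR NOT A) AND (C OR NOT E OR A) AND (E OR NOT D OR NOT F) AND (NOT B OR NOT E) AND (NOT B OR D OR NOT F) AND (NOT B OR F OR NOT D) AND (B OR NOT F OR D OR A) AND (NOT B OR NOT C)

A ↦ true,  B ↦ false,  C ↦ true,  D ↦ false,  E ↦ true,  F ↦ false

Case D = false:
Case F = false:
Case C = true:
From the singleton clause (E), E = true.
From the singleton clause (A), A = true.
From the singleton clause (NOT B), B = false.
Every clause now holds.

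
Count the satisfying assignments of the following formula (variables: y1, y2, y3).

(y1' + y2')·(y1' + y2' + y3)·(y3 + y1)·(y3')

1

There are 2^3 = 8 truth assignments over (y1, y2, y3).
Split on y3. With y3 = 1, the clauses containing y3 are satisfied and y3' drops from the rest; 0 of the 2^2 = 4 assignments to the other variables satisfy what remains.
With y3 = 0, by the same count on the reduced clause set, 1 assignment works.
Total: 0 + 1 = 1.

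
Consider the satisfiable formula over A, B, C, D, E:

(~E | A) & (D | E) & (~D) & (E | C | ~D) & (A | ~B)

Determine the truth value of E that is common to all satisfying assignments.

True

Suppose E = 0.
Unit clause (D) forces D = 1.
That conflicts with the unit clause (~D).
So every satisfying assignment has E = True.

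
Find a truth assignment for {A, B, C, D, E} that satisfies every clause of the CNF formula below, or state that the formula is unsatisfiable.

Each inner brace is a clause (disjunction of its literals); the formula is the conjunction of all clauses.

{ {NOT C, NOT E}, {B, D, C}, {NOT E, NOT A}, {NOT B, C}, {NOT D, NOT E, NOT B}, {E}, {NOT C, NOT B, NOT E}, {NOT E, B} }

(E) alone gives E = true.
(NOT C) alone gives C = false.
(NOT A) alone gives A = false.
(NOT B) alone gives B = false.
Now (B) is unsatisfied and unit — conflict.

UNSATISFIABLE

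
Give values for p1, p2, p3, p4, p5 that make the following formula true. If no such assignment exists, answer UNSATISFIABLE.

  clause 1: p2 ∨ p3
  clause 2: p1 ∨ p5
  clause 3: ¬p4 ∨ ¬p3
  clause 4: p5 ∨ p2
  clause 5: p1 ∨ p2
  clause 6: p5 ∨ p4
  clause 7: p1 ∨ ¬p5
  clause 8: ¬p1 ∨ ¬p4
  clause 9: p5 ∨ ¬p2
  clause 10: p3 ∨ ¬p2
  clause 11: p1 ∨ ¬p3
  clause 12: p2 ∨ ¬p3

Try p2 = True.
The clause (p5) is unit, so p5 = True.
The clause (p1) is unit, so p1 = True.
The clause (¬p4) is unit, so p4 = False.
The clause (p3) is unit, so p3 = True.
Every clause now holds.

p1 ↦ True,  p2 ↦ True,  p3 ↦ True,  p4 ↦ False,  p5 ↦ True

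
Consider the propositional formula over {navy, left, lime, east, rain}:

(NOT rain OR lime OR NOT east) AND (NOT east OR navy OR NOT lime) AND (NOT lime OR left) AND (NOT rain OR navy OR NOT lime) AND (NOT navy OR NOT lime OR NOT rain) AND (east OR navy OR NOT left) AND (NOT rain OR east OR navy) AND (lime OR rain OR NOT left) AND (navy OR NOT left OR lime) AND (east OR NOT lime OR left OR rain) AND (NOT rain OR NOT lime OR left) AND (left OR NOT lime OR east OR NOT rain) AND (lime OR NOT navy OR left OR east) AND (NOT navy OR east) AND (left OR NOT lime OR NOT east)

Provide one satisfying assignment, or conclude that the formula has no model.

Suppose lime = true.
From the singleton clause (left), left = true.
Suppose east = true.
From the singleton clause (navy), navy = true.
From the singleton clause (NOT rain), rain = false.
All clauses are satisfied.

navy ↦ true; left ↦ true; lime ↦ true; east ↦ true; rain ↦ false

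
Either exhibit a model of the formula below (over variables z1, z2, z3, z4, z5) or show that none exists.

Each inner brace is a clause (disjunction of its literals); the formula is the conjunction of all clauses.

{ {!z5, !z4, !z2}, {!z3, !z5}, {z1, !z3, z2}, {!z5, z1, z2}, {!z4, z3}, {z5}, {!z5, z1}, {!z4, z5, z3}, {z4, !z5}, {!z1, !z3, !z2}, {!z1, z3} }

Unit clause (z5) forces z5 = true.
Unit clause (!z3) forces z3 = false.
Unit clause (!z4) forces z4 = false.
But (z4) is also a unit clause — contradiction.

UNSATISFIABLE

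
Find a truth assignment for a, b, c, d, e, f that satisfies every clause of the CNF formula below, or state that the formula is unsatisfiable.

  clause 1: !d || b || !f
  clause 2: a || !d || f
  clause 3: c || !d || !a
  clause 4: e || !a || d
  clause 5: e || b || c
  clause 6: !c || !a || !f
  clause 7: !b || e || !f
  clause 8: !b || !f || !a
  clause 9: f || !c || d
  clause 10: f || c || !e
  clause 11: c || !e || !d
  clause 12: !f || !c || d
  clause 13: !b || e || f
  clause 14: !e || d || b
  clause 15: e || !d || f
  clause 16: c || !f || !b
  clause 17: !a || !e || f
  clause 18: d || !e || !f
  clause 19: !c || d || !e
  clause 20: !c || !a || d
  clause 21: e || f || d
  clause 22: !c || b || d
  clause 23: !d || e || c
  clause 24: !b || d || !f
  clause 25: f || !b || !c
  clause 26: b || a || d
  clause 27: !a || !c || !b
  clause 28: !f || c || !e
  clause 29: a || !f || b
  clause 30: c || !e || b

a ↦ false,  b ↦ true,  c ↦ true,  d ↦ true,  e ↦ true,  f ↦ true

Branch on d: set d = true.
Branch on b: set b = true.
Branch on a: set a = false.
From the singleton clause (f), f = true.
From the singleton clause (e), e = true.
From the singleton clause (c), c = true.
This assignment satisfies each clause.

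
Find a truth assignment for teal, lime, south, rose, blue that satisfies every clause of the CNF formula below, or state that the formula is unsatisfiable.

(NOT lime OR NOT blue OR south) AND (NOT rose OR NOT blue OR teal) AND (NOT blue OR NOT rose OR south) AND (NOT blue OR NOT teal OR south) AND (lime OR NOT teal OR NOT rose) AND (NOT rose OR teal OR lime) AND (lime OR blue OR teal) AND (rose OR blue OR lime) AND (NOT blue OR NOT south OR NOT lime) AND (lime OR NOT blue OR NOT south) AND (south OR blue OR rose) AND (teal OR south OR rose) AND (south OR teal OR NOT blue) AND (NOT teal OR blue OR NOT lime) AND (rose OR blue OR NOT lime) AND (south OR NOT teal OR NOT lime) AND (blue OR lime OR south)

Case lime = true:
Case blue = false:
The clause (NOT teal) is unit, so teal = false.
The clause (rose) is unit, so rose = true.
No clause remains; south is free.

teal ↦ false,  lime ↦ true,  south ↦ false,  rose ↦ true,  blue ↦ false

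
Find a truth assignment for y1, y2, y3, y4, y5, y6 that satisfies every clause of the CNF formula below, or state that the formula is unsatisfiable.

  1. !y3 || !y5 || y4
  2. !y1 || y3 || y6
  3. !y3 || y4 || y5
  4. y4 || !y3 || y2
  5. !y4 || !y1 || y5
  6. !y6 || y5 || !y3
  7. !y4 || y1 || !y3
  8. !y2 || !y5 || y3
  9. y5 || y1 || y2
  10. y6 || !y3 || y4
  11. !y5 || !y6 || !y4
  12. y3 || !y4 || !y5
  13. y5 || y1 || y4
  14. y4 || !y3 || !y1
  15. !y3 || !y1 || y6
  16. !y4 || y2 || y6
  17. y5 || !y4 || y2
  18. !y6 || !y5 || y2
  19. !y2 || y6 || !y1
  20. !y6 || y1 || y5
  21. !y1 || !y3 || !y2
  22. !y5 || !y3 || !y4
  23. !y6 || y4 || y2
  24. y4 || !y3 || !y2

y1: true,  y2: true,  y3: false,  y4: false,  y5: false,  y6: true

Try y3 = false.
Try y1 = true.
From the singleton clause (y6), y6 = true.
Try y4 = false.
From the singleton clause (y2), y2 = true.
From the singleton clause (!y5), y5 = false.
All clauses are satisfied.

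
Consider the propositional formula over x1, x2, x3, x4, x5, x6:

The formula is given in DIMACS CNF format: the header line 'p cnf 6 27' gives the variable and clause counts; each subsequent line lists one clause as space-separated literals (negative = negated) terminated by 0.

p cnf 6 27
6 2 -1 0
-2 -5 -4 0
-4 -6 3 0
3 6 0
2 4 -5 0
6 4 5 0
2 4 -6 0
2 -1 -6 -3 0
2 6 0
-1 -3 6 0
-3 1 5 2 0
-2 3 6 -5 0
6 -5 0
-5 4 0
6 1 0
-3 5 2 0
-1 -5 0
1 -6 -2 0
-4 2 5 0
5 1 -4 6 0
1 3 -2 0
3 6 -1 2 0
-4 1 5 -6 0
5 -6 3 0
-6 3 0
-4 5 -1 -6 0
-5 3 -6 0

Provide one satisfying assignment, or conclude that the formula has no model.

Suppose x3 = True.
Suppose x2 = False.
The clause (x6) is unit, so x6 = True.
The clause (x4) is unit, so x4 = True.
The clause (¬x1) is unit, so x1 = False.
The clause (x5) is unit, so x5 = True.
Every clause now holds.

x1: False,  x2: False,  x3: True,  x4: True,  x5: True,  x6: True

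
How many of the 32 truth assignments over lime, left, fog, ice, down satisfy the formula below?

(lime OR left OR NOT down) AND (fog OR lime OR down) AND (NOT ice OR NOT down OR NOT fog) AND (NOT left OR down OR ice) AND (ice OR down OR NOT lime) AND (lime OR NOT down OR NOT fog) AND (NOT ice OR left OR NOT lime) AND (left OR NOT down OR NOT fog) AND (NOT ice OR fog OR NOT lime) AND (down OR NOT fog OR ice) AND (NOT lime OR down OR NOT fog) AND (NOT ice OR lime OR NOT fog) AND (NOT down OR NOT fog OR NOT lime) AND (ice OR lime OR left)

4

There are 2^5 = 32 truth assignments over (lime, left, fog, ice, down).
Split on lime. With lime = true, the clauses containing lime are satisfied and NOT lime drops from the rest; 2 of the 2^4 = 16 assignments to the other variables satisfy what remains.
With lime = false, by the same count on the reduced clause set, 2 assignments work.
(One model: lime=F, left=T, fog=F, ice=F, down=T.)
Total: 2 + 2 = 4.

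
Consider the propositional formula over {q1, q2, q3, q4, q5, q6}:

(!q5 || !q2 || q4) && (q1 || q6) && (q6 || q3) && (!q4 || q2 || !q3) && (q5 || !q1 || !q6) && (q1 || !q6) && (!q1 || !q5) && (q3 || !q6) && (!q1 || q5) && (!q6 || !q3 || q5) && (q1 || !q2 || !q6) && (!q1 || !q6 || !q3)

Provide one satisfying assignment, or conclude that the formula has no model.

UNSATISFIABLE

Suppose q1 = true.
(!q5) alone gives q5 = false.
That conflicts with the unit clause (q5).
Undo q1 and try q1 = false.
(q6) alone gives q6 = true.
That conflicts with the unit clause (!q6).
Both values of q1 lead to a conflict.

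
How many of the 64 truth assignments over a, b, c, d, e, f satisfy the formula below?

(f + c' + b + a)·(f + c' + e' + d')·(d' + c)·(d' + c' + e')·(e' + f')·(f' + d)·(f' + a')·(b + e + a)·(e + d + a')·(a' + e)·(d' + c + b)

11

There are 2^6 = 64 truth assignments over (a, b, c, d, e, f).
Split on d. With d = 1, the clauses containing d are satisfied and d' drops from the rest; 2 of the 2^5 = 32 assignments to the other variables satisfy what remains.
With d = 0, by the same count on the reduced clause set, 9 assignments work.
(One model: a=F, b=F, c=F, d=F, e=T, f=F.)
Total: 2 + 9 = 11.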